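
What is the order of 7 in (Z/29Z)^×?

7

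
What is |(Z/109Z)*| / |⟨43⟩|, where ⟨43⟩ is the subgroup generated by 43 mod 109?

6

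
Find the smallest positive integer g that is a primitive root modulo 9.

φ(9) = φ(3^2) = 3·(3−1) = 6 = 2 · 3.
Test candidates g = 2, 3, … against the prime factors q ∈ {2, 3} of φ(9): g is a generator iff g^(6/q) ≢ 1 for every such q.
g = 2: 2^3 ≡ 8; 2^2 ≡ 4 — none is 1, so 2 is a primitive root.
So 2 is the smallest generator of (Z/9Z)^×.

2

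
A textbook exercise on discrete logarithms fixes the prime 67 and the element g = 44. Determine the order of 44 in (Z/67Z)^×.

ord(44) | φ(67) = 67 − 1 = 66 = 2 · 3 · 11.
Divisors of 66: 1, 2, 3, 6, 11, 22, 33, 66.
Check 44^d mod 67 for each divisor in increasing order:
44^1 ≡ 44 (mod 67)
44^2 ≡ 60 (mod 67)
44^3 ≡ 27 (mod 67)
44^6 ≡ 59 (mod 67)
44^11 ≡ 38 (mod 67)
44^22 ≡ 37 (mod 67)
44^33 ≡ 66 (mod 67)
44^66 ≡ 1 (mod 67) ✓
So ord_67(44) = 66.

66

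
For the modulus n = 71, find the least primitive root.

φ(71) = 71 − 1 = 70 = 2 · 5 · 7.
Test candidates g = 2, 3, … against the prime factors q ∈ {2, 5, 7} of φ(71): g is a generator iff g^(70/q) ≢ 1 for every such q.
g = 2: 2^35 ≡ 1 — hits 1, so not a primitive root.
g = 3: 3^35 ≡ 1 — hits 1, so not a primitive root.
g = 4: 4^35 ≡ 1 — hits 1, so not a primitive root.
g = 5: 5^35 ≡ 1 — hits 1, so not a primitive root.
g = 6: 6^35 ≡ 1 — hits 1, so not a primitive root.
g = 7: 7^35 ≡ 70; 7^14 ≡ 54; 7^10 ≡ 45 — none is 1, so 7 is a primitive root.
The smallest primitive root modulo 71 is 7.

7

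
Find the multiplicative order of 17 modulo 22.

10

The order of 17 must divide φ(22) = φ(2)·φ(11) = 1·10 = 10 = 2 · 5.
Divisors of 10: 1, 2, 5, 10.
Evaluate successive powers at the divisors of 10:
17^1 ≡ 17
17^2 ≡ 3
17^5 ≡ 21
17^10 ≡ 1
So ord_22(17) = 10.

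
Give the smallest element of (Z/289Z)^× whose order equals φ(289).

3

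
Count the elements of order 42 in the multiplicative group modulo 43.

12

φ(43) = 43 − 1 = 42 = 2 · 3 · 7.
(Z/43Z)^× is cyclic (|G| = 42); a cyclic group of order m has exactly φ(d) elements of each order d | m, and none otherwise.
42 = 2 · 3 · 7 divides 42, and φ(42) = 12.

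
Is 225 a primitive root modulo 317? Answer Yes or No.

No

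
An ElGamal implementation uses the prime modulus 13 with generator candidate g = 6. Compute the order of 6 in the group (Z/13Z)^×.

12

ord(6) | φ(13) = 13 − 1 = 12 = 2^2 · 3.
Divisors of 12: 1, 2, 3, 4, 6, 12.
Test each divisor d:
6^1 ≡ 6 (mod 13)
6^2 ≡ 10 (mod 13)
6^3 ≡ 8 (mod 13)
6^4 ≡ 9 (mod 13)
6^6 ≡ 12 (mod 13)
6^12 ≡ 1 (mod 13) ✓
Therefore the multiplicative order of 6 modulo 13 is 12.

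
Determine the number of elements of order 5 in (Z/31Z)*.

φ(31) = 31 − 1 = 30 = 2 · 3 · 5.
(Z/31Z)^× is cyclic (|G| = 30); a cyclic group of order m has exactly φ(d) elements of each order d | m, and none otherwise.
5 | 30, and φ(5) = 5 − 1 = 4.

4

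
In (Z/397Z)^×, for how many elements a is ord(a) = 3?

φ(397) = 397 − 1 = 396 = 2^2 · 3^2 · 11.
In a cyclic group of order 396, there are φ(d) elements of order d for each divisor d of 396, and zero for non-divisors.
3 | 396, and φ(3) = 3 − 1 = 2.

2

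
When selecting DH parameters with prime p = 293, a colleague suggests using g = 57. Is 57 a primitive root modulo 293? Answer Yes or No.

No

φ(293) = 293 − 1 = 292 = 2^2 · 73.
Test 57^(292/q) mod 293 for each prime factor q of 292:
57^146 ≡ 1 (mod 293)  [q = 2: ≡ 1 ✗]
57^4 ≡ 90 (mod 293)  [q = 73: ≢ 1 ✓]
57^146 ≡ 1 shows ord(57) | 146, strictly less than φ(293); not a primitive root.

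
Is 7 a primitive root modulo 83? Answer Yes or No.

φ(83) = 83 − 1 = 82 = 2 · 41.
Test 7^(82/q) mod 83 for each prime factor q of 82:
7^41 ≡ 1 (mod 83)  [q = 2: ≡ 1 ✗]
7^2 ≡ 49 (mod 83)  [q = 41: ≢ 1 ✓]
7^41 ≡ 1 shows ord(7) | 41, strictly less than φ(83); not a primitive root.

No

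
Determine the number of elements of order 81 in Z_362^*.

0

φ(362) = φ(2)·φ(181) = 1·180 = 180 = 2^2 · 3^2 · 5.
(Z/362Z)^× is cyclic (|G| = 180); a cyclic group of order m has exactly φ(d) elements of each order d | m, and none otherwise.
81 does not divide 180, so no element of (Z/362Z)^× has order 81.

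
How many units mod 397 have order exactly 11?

10

φ(397) = 397 − 1 = 396 = 2^2 · 3^2 · 11.
In a cyclic group of order 396, there are φ(d) elements of order d for each divisor d of 396, and zero for non-divisors.
11 | 396, and φ(11) = 11 − 1 = 10.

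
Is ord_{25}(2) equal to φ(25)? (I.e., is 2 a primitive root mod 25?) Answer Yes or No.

Yes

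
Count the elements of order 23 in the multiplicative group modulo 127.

φ(127) = 127 − 1 = 126 = 2 · 3^2 · 7.
Since (Z/127Z)^× is cyclic of order 126, the number of elements of order d is φ(d) when d | 126 and 0 otherwise.
Since 23 ∤ 126, the count is 0.

0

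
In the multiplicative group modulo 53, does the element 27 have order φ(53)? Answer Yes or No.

φ(53) = 53 − 1 = 52 = 2^2 · 13.
Test 27^(52/q) mod 53 for each prime factor q of 52:
27^26 ≡ 52 (mod 53)  [q = 2: ≢ 1 ✓]
27^4 ≡ 10 (mod 53)  [q = 13: ≢ 1 ✓]
None equal 1, so ord_53(27) = 52: 27 is a primitive root.

Yes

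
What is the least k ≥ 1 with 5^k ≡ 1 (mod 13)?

4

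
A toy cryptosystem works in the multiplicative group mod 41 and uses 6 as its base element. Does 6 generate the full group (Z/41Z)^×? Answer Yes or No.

φ(41) = 41 − 1 = 40 = 2^3 · 5.
It suffices to check that the order of 6 is not a proper divisor of 40: compute 6^(40/q) for q ∈ {2, 5}.
6^20 ≡ 40 (mod 41)  [q = 2: ≢ 1 ✓]
6^8 ≡ 10 (mod 41)  [q = 5: ≢ 1 ✓]
Every test exponent gives a nontrivial residue, hence 6 generates the full group.

Yes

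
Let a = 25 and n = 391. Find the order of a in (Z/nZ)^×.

88

ord(25) | φ(391) = φ(17·23) = (17−1)·(23−1) = 16·22 = 352 = 2^5 · 11.
Divisors of 352: 1, 2, 4, 8, 11, 16, 22, 32, 44, 88, 176, 352.
Compute 25^d (mod 391) for the divisors d until we hit 1:
25^1 ≡ 25 (mod 391)
25^2 ≡ 234 (mod 391)
25^4 ≡ 16 (mod 391)
25^8 ≡ 256 (mod 391)
25^11 ≡ 70 (mod 391)
25^16 ≡ 239 (mod 391)
25^22 ≡ 208 (mod 391)
25^32 ≡ 35 (mod 391)
25^44 ≡ 254 (mod 391)
25^88 ≡ 1 (mod 391) ✓
Hence ord(25) = 88.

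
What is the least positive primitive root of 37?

2

φ(37) = 37 − 1 = 36 = 2^2 · 3^2.
Test candidates g = 2, 3, … against the prime factors q ∈ {2, 3} of φ(37): g is a generator iff g^(36/q) ≢ 1 for every such q.
g = 2: 2^18 ≡ 36; 2^12 ≡ 26 — none is 1, so 2 is a primitive root.
So 2 is the smallest generator of (Z/37Z)^×.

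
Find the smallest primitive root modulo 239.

7

φ(239) = 239 − 1 = 238 = 2 · 7 · 17.
Test candidates g = 2, 3, … against the prime factors q ∈ {2, 7, 17} of φ(239): g is a generator iff g^(238/q) ≢ 1 for every such q.
g = 2: 2^119 ≡ 1 — hits 1, so not a primitive root.
g = 3: 3^119 ≡ 1 — hits 1, so not a primitive root.
g = 4: 4^119 ≡ 1 — hits 1, so not a primitive root.
g = 5: 5^119 ≡ 1 — hits 1, so not a primitive root.
g = 6: 6^119 ≡ 1 — hits 1, so not a primitive root.
g = 7: 7^119 ≡ 238; 7^34 ≡ 24; 7^14 ≡ 211 — none is 1, so 7 is a primitive root.
Hence the least primitive root of 239 is 7.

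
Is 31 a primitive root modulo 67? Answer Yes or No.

φ(67) = 67 − 1 = 66 = 2 · 3 · 11.
Test 31^(66/q) mod 67 for each prime factor q of 66:
31^33 ≡ 66 (mod 67)  [q = 2: ≢ 1 ✓]
31^22 ≡ 29 (mod 67)  [q = 3: ≢ 1 ✓]
31^6 ≡ 40 (mod 67)  [q = 11: ≢ 1 ✓]
None equal 1, so ord_67(31) = 66: 31 is a primitive root.

Yes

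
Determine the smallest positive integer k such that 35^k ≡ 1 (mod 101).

100

The order of 35 must divide φ(101) = 101 − 1 = 100 = 2^2 · 5^2.
Divisors of 100: 1, 2, 4, 5, 10, 20, 25, 50, 100.
Check 35^d mod 101 for each divisor in increasing order:
35^1 ≡ 35
35^2 ≡ 13
35^4 ≡ 68
35^5 ≡ 57
35^10 ≡ 17
35^20 ≡ 87
35^25 ≡ 10
35^50 ≡ 100
35^100 ≡ 1
The smallest such exponent is 100, so the order of 35 is 100.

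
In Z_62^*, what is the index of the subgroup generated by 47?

Since 47 ∈ (Z/62Z)^×, its order divides φ(62) = φ(2)·φ(31) = 1·30 = 30 = 2 · 3 · 5.
Divisors of 30: 1, 2, 3, 5, 6, 10, 15, 30.
Test each divisor d:
47^1 ≡ 47 (mod 62)
47^2 ≡ 39 (mod 62)
47^3 ≡ 35 (mod 62)
47^5 ≡ 1 (mod 62) ✓
Thus |⟨47⟩| = ord(47) = 5.
Index = |(Z/62Z)^×| / |⟨47⟩| = 30 / 5 = 6.

6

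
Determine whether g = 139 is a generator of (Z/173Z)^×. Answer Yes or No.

No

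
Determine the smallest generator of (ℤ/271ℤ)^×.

6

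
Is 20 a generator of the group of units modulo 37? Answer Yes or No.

φ(37) = 37 − 1 = 36 = 2^2 · 3^2.
20 is a primitive root mod 37 iff 20^(φ(37)/q) ≢ 1 for every prime q | φ(37), i.e. q ∈ {2, 3}.
20^18 ≡ 36 (mod 37)  [q = 2: ≢ 1 ✓]
20^12 ≡ 26 (mod 37)  [q = 3: ≢ 1 ✓]
None equal 1, so ord_37(20) = 36: 20 is a primitive root.

Yes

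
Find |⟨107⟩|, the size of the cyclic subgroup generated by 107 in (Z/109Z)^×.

36

Since 107 ∈ (Z/109Z)^×, its order divides φ(109) = 109 − 1 = 108 = 2^2 · 3^3.
Divisors of 108: 1, 2, 3, 4, 6, 9, 12, 18, 27, 36, 54, 108.
Compute 107^d (mod 109) for the divisors d until we hit 1:
107^1 ≡ 107 (mod 109)
107^2 ≡ 4 (mod 109)
107^3 ≡ 101 (mod 109)
107^4 ≡ 16 (mod 109)
107^6 ≡ 64 (mod 109)
107^9 ≡ 33 (mod 109)
107^12 ≡ 63 (mod 109)
107^18 ≡ 108 (mod 109)
107^27 ≡ 76 (mod 109)
107^36 ≡ 1 (mod 109) ✓
The smallest such exponent is 36, so the order of 107 is 36.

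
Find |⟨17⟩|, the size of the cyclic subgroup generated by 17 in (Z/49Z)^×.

42

Since 17 ∈ (Z/49Z)^×, its order divides φ(49) = φ(7^2) = 7·(7−1) = 42 = 2 · 3 · 7.
Divisors of 42: 1, 2, 3, 6, 7, 14, 21, 42.
Test each divisor d:
17^1 ≡ 17 (mod 49)
17^2 ≡ 44 (mod 49)
17^3 ≡ 13 (mod 49)
17^6 ≡ 22 (mod 49)
17^7 ≡ 31 (mod 49)
17^14 ≡ 30 (mod 49)
17^21 ≡ 48 (mod 49)
17^42 ≡ 1 (mod 49) ✓
The smallest such exponent is 42, so the order of 17 is 42.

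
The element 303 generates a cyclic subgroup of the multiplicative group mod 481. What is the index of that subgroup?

24

ord(303) | φ(481) = φ(13·37) = (13−1)·(37−1) = 12·36 = 432 = 2^4 · 3^3.
Divisors of 432: 1, 2, 3, 4, 6, 8, 9, 12, 16, 18, 24, 27, 36, 48, 54, 72, 108, 144, 216, 432.
Test each divisor d:
303^1 ≡ 303 (mod 481)
303^2 ≡ 419 (mod 481)
303^3 ≡ 454 (mod 481)
303^4 ≡ 477 (mod 481)
303^6 ≡ 248 (mod 481)
303^8 ≡ 16 (mod 481)
303^9 ≡ 38 (mod 481)
303^12 ≡ 417 (mod 481)
303^16 ≡ 256 (mod 481)
303^18 ≡ 1 (mod 481) ✓
The order of 303 is 18, so the subgroup it generates has 18 elements.
Index = |(Z/481Z)^×| / |⟨303⟩| = 432 / 18 = 24.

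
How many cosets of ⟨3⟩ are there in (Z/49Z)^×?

Since 3 ∈ (Z/49Z)^×, its order divides φ(49) = φ(7^2) = 7·(7−1) = 42 = 2 · 3 · 7.
Divisors of 42: 1, 2, 3, 6, 7, 14, 21, 42.
Check 3^d mod 49 for each divisor in increasing order:
3^1 ≡ 3 (mod 49)
3^2 ≡ 9 (mod 49)
3^3 ≡ 27 (mod 49)
3^6 ≡ 43 (mod 49)
3^7 ≡ 31 (mod 49)
3^14 ≡ 30 (mod 49)
3^21 ≡ 48 (mod 49)
3^42 ≡ 1 (mod 49) ✓
So ord_49(3) = 42, hence |⟨3⟩| = 42.
The index is φ(49) / ord(3) = 42 / 42 = 1.

1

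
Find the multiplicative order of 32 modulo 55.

The order of 32 must divide φ(55) = φ(5·11) = (5−1)·(11−1) = 4·10 = 40 = 2^3 · 5.
Divisors of 40: 1, 2, 4, 5, 8, 10, 20, 40.
Test each divisor d:
32^1 ≡ 32 (mod 55)
32^2 ≡ 34 (mod 55)
32^4 ≡ 1 (mod 55) ✓
So ord_55(32) = 4.

4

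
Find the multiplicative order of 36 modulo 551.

63

ord(36) | φ(551) = φ(19·29) = (19−1)·(29−1) = 18·28 = 504 = 2^3 · 3^2 · 7.
Divisors of 504: 1, 2, 3, 4, 6, 7, 8, 9, 12, 14, 18, 21, 24, 28, 36, 42, 56, 63, 72, 84, 126, 168, 252, 504.
Compute 36^d (mod 551) for the divisors d until we hit 1:
36^1 ≡ 36 (mod 551)
36^2 ≡ 194 (mod 551)
36^3 ≡ 372 (mod 551)
36^4 ≡ 168 (mod 551)
36^6 ≡ 83 (mod 551)
36^7 ≡ 233 (mod 551)
36^8 ≡ 123 (mod 551)
36^9 ≡ 20 (mod 551)
36^12 ≡ 277 (mod 551)
36^14 ≡ 291 (mod 551)
36^18 ≡ 400 (mod 551)
36^21 ≡ 30 (mod 551)
36^24 ≡ 140 (mod 551)
36^28 ≡ 378 (mod 551)
36^36 ≡ 210 (mod 551)
36^42 ≡ 349 (mod 551)
36^56 ≡ 175 (mod 551)
36^63 ≡ 1 (mod 551) ✓
Therefore the multiplicative order of 36 modulo 551 is 63.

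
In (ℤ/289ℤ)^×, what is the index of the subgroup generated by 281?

Since 281 ∈ (Z/289Z)^×, its order divides φ(289) = φ(17^2) = 17·(17−1) = 272 = 2^4 · 17.
Divisors of 272: 1, 2, 4, 8, 16, 17, 34, 68, 136, 272.
Evaluate successive powers at the divisors of 272:
281^1 ≡ 281 (mod 289)
281^2 ≡ 64 (mod 289)
281^4 ≡ 50 (mod 289)
281^8 ≡ 188 (mod 289)
281^16 ≡ 86 (mod 289)
281^17 ≡ 179 (mod 289)
281^34 ≡ 251 (mod 289)
281^68 ≡ 288 (mod 289)
281^136 ≡ 1 (mod 289) ✓
Thus |⟨281⟩| = ord(281) = 136.
Index = |(Z/289Z)^×| / |⟨281⟩| = 272 / 136 = 2.

2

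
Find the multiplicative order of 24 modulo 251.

250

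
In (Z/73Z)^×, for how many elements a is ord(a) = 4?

φ(73) = 73 − 1 = 72 = 2^3 · 3^2.
In a cyclic group of order 72, there are φ(d) elements of order d for each divisor d of 72, and zero for non-divisors.
4 = 2^2 divides 72, and φ(4) = 2.

2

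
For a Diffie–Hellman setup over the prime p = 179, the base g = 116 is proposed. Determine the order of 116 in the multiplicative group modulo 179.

By Lagrange's theorem, ord_179(116) divides φ(179) = 179 − 1 = 178 = 2 · 89.
Divisors of 178: 1, 2, 89, 178.
Compute 116^d (mod 179) for the divisors d until we hit 1:
116^1 ≡ 116 (mod 179)
116^2 ≡ 31 (mod 179)
116^89 ≡ 1 (mod 179) ✓
Hence ord(116) = 89.

89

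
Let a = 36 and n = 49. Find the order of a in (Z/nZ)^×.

7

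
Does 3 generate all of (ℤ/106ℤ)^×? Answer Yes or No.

φ(106) = φ(2)·φ(53) = 1·52 = 52 = 2^2 · 13.
3 is a primitive root mod 106 iff 3^(φ(106)/q) ≢ 1 for every prime q | φ(106), i.e. q ∈ {2, 13}.
3^26 ≡ 105 (mod 106)  [q = 2: ≢ 1 ✓]
3^4 ≡ 81 (mod 106)  [q = 13: ≢ 1 ✓]
All checks pass, so 3 has order 52 and is a primitive root modulo 106.

Yes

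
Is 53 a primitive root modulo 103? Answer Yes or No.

Yes

φ(103) = 103 − 1 = 102 = 2 · 3 · 17.
An element g generates (Z/103Z)^× iff g^(102/q) ≢ 1 (mod 103) for each prime q ∈ {2, 3, 17}.
53^51 ≡ 102 (mod 103)  [q = 2: ≢ 1 ✓]
53^34 ≡ 56 (mod 103)  [q = 3: ≢ 1 ✓]
53^6 ≡ 13 (mod 103)  [q = 17: ≢ 1 ✓]
None equal 1, so ord_103(53) = 102: 53 is a primitive root.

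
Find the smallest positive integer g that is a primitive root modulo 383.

5

φ(383) = 383 − 1 = 382 = 2 · 191.
Test candidates g = 2, 3, … against the prime factors q ∈ {2, 191} of φ(383): g is a generator iff g^(382/q) ≢ 1 for every such q.
g = 2: 2^191 ≡ 1 — hits 1, so not a primitive root.
g = 3: 3^191 ≡ 1 — hits 1, so not a primitive root.
g = 4: 4^191 ≡ 1 — hits 1, so not a primitive root.
g = 5: 5^191 ≡ 382; 5^2 ≡ 25 — none is 1, so 5 is a primitive root.
So 5 is the smallest generator of (Z/383Z)^×.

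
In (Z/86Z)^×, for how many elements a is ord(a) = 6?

2

φ(86) = φ(2)·φ(43) = 1·42 = 42 = 2 · 3 · 7.
(Z/86Z)^× is cyclic (|G| = 42); a cyclic group of order m has exactly φ(d) elements of each order d | m, and none otherwise.
6 = 2 · 3 divides 42, and φ(6) = 2.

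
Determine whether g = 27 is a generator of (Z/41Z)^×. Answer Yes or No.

φ(41) = 41 − 1 = 40 = 2^3 · 5.
It suffices to check that the order of 27 is not a proper divisor of 40: compute 27^(40/q) for q ∈ {2, 5}.
27^20 ≡ 40 (mod 41)  [q = 2: ≢ 1 ✓]
27^8 ≡ 1 (mod 41)  [q = 5: ≡ 1 ✗]
Since 27^8 ≡ 1, the order of 27 divides 8 < 40, so 27 is not a primitive root.

No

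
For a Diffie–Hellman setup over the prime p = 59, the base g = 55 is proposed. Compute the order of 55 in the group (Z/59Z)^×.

58

ord(55) | φ(59) = 59 − 1 = 58 = 2 · 29.
Divisors of 58: 1, 2, 29, 58.
Evaluate successive powers at the divisors of 58:
55^1 ≡ 55 (mod 59)
55^2 ≡ 16 (mod 59)
55^29 ≡ 58 (mod 59)
55^58 ≡ 1 (mod 59) ✓
Therefore the multiplicative order of 55 modulo 59 is 58.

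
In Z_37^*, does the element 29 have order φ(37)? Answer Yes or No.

No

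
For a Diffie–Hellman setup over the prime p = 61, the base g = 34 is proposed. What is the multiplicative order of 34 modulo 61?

5

By Lagrange's theorem, ord_61(34) divides φ(61) = 61 − 1 = 60 = 2^2 · 3 · 5.
Divisors of 60: 1, 2, 3, 4, 5, 6, 10, 12, 15, 20, 30, 60.
Check 34^d mod 61 for each divisor in increasing order:
34^1 ≡ 34 (mod 61)
34^2 ≡ 58 (mod 61)
34^3 ≡ 20 (mod 61)
34^4 ≡ 9 (mod 61)
34^5 ≡ 1 (mod 61) ✓
The smallest such exponent is 5, so the order of 34 is 5.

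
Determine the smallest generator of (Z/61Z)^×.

φ(61) = 61 − 1 = 60 = 2^2 · 3 · 5.
Test candidates g = 2, 3, … against the prime factors q ∈ {2, 3, 5} of φ(61): g is a generator iff g^(60/q) ≢ 1 for every such q.
g = 2: 2^30 ≡ 60; 2^20 ≡ 47; 2^12 ≡ 9 — none is 1, so 2 is a primitive root.
Hence the least primitive root of 61 is 2.

2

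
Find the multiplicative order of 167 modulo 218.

ord(167) | φ(218) = φ(2)·φ(109) = 1·108 = 108 = 2^2 · 3^3.
Divisors of 108: 1, 2, 3, 4, 6, 9, 12, 18, 27, 36, 54, 108.
Compute 167^d (mod 218) for the divisors d until we hit 1:
167^1 ≡ 167
167^2 ≡ 203
167^3 ≡ 111
167^4 ≡ 7
167^6 ≡ 113
167^9 ≡ 117
167^12 ≡ 125
167^18 ≡ 173
167^27 ≡ 185
167^36 ≡ 63
167^54 ≡ 217
167^108 ≡ 1
Therefore the multiplicative order of 167 modulo 218 is 108.

108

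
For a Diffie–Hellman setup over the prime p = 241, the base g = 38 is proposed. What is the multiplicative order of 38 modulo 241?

48

By Lagrange's theorem, ord_241(38) divides φ(241) = 241 − 1 = 240 = 2^4 · 3 · 5.
Divisors of 240: 1, 2, 3, 4, 5, 6, 8, 10, 12, 15, 16, 20, 24, 30, 40, 48, 60, 80, 120, 240.
Test each divisor d:
38^1 ≡ 38 (mod 241)
38^2 ≡ 239 (mod 241)
38^3 ≡ 165 (mod 241)
38^4 ≡ 4 (mod 241)
38^5 ≡ 152 (mod 241)
38^6 ≡ 233 (mod 241)
38^8 ≡ 16 (mod 241)
38^10 ≡ 209 (mod 241)
38^12 ≡ 64 (mod 241)
38^15 ≡ 197 (mod 241)
38^16 ≡ 15 (mod 241)
38^20 ≡ 60 (mod 241)
38^24 ≡ 240 (mod 241)
38^30 ≡ 8 (mod 241)
38^40 ≡ 226 (mod 241)
38^48 ≡ 1 (mod 241) ✓
So ord_241(38) = 48.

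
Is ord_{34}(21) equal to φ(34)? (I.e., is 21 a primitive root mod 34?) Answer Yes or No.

φ(34) = φ(2)·φ(17) = 1·16 = 16 = 2^4.
Test 21^(16/q) mod 34 for each prime factor q of 16:
21^8 ≡ 1 (mod 34)  [q = 2: ≡ 1 ✗]
Since 21^8 ≡ 1, the order of 21 divides 8 < 16, so 21 is not a primitive root.

No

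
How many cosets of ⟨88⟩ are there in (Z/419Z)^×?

2

By Lagrange's theorem, ord_419(88) divides φ(419) = 419 − 1 = 418 = 2 · 11 · 19.
Divisors of 418: 1, 2, 11, 19, 22, 38, 209, 418.
Test each divisor d:
88^1 ≡ 88
88^2 ≡ 202
88^11 ≡ 329
88^19 ≡ 102
88^22 ≡ 139
88^38 ≡ 348
88^209 ≡ 1
So ord_419(88) = 209, hence |⟨88⟩| = 209.
[(Z/419Z)^× : ⟨88⟩] = 418/209 = 2.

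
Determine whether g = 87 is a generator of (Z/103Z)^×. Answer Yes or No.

Yes

φ(103) = 103 − 1 = 102 = 2 · 3 · 17.
87 is a primitive root mod 103 iff 87^(φ(103)/q) ≢ 1 for every prime q | φ(103), i.e. q ∈ {2, 3, 17}.
87^51 ≡ 102 (mod 103)  [q = 2: ≢ 1 ✓]
87^34 ≡ 46 (mod 103)  [q = 3: ≢ 1 ✓]
87^6 ≡ 61 (mod 103)  [q = 17: ≢ 1 ✓]
None equal 1, so ord_103(87) = 102: 87 is a primitive root.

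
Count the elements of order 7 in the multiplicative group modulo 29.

6

φ(29) = 29 − 1 = 28 = 2^2 · 7.
(Z/29Z)^× is cyclic (|G| = 28); a cyclic group of order m has exactly φ(d) elements of each order d | m, and none otherwise.
7 | 28, and φ(7) = 7 − 1 = 6.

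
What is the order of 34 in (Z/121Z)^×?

By Lagrange's theorem, ord_121(34) divides φ(121) = φ(11^2) = 11·(11−1) = 110 = 2 · 5 · 11.
Divisors of 110: 1, 2, 5, 10, 11, 22, 55, 110.
Test each divisor d:
34^1 ≡ 34 (mod 121)
34^2 ≡ 67 (mod 121)
34^5 ≡ 45 (mod 121)
34^10 ≡ 89 (mod 121)
34^11 ≡ 1 (mod 121) ✓
Hence ord(34) = 11.

11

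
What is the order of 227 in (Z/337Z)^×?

84

The order of 227 must divide φ(337) = 337 − 1 = 336 = 2^4 · 3 · 7.
Divisors of 336: 1, 2, 3, 4, 6, 7, 8, 12, 14, 16, 21, 24, 28, 42, 48, 56, 84, 112, 168, 336.
Check 227^d mod 337 for each divisor in increasing order:
227^1 ≡ 227
227^2 ≡ 305
227^3 ≡ 150
227^4 ≡ 13
227^6 ≡ 258
227^7 ≡ 265
227^8 ≡ 169
227^12 ≡ 175
227^14 ≡ 129
227^16 ≡ 253
227^21 ≡ 148
227^24 ≡ 295
227^28 ≡ 128
227^42 ≡ 336
227^48 ≡ 79
227^56 ≡ 208
227^84 ≡ 1
Hence ord(227) = 84.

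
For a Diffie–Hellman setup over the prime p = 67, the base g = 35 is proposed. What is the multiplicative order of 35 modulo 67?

33

ord(35) | φ(67) = 67 − 1 = 66 = 2 · 3 · 11.
Divisors of 66: 1, 2, 3, 6, 11, 22, 33, 66.
Compute 35^d (mod 67) for the divisors d until we hit 1:
35^1 ≡ 35 (mod 67)
35^2 ≡ 19 (mod 67)
35^3 ≡ 62 (mod 67)
35^6 ≡ 25 (mod 67)
35^11 ≡ 37 (mod 67)
35^22 ≡ 29 (mod 67)
35^33 ≡ 1 (mod 67) ✓
Hence ord(35) = 33.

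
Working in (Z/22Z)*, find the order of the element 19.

10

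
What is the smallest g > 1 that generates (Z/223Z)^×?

φ(223) = 223 − 1 = 222 = 2 · 3 · 37.
Test candidates g = 2, 3, … against the prime factors q ∈ {2, 3, 37} of φ(223): g is a generator iff g^(222/q) ≢ 1 for every such q.
g = 2: 2^111 ≡ 1 — hits 1, so not a primitive root.
g = 3: 3^111 ≡ 222; 3^74 ≡ 183; 3^6 ≡ 60 — none is 1, so 3 is a primitive root.
Hence the least primitive root of 223 is 3.

3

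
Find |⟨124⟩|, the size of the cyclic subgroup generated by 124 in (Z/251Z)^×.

By Lagrange's theorem, ord_251(124) divides φ(251) = 251 − 1 = 250 = 2 · 5^3.
Divisors of 250: 1, 2, 5, 10, 25, 50, 125, 250.
Evaluate successive powers at the divisors of 250:
124^1 ≡ 124
124^2 ≡ 65
124^5 ≡ 63
124^10 ≡ 204
124^25 ≡ 113
124^50 ≡ 219
124^125 ≡ 1
Therefore the multiplicative order of 124 modulo 251 is 125.

125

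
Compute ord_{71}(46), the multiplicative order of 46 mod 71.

Since 46 ∈ (Z/71Z)^×, its order divides φ(71) = 71 − 1 = 70 = 2 · 5 · 7.
Divisors of 70: 1, 2, 5, 7, 10, 14, 35, 70.
Test each divisor d:
46^1 ≡ 46 (mod 71)
46^2 ≡ 57 (mod 71)
46^5 ≡ 70 (mod 71)
46^7 ≡ 14 (mod 71)
46^10 ≡ 1 (mod 71) ✓
Therefore the multiplicative order of 46 modulo 71 is 10.

10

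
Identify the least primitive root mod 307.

5

φ(307) = 307 − 1 = 306 = 2 · 3^2 · 17.
g is a primitive root iff g^(306/q) ≢ 1 (mod 307) for each prime q ∈ {2, 3, 17}.
g = 2: 2^153 ≡ 306; 2^102 ≡ 1 — hits 1, so not a primitive root.
g = 3: 3^153 ≡ 306; 3^102 ≡ 1 — hits 1, so not a primitive root.
g = 4: 4^153 ≡ 1 — hits 1, so not a primitive root.
g = 5: 5^153 ≡ 306; 5^102 ≡ 289; 5^18 ≡ 81 — none is 1, so 5 is a primitive root.
Hence the least primitive root of 307 is 5.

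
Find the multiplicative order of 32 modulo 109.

36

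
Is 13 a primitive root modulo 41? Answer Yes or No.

φ(41) = 41 − 1 = 40 = 2^3 · 5.
It suffices to check that the order of 13 is not a proper divisor of 40: compute 13^(40/q) for q ∈ {2, 5}.
13^20 ≡ 40 (mod 41)  [q = 2: ≢ 1 ✓]
13^8 ≡ 10 (mod 41)  [q = 5: ≢ 1 ✓]
Every test exponent gives a nontrivial residue, hence 13 generates the full group.

Yes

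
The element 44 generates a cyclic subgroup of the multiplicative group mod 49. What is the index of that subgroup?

2

The order of 44 must divide φ(49) = φ(7^2) = 7·(7−1) = 42 = 2 · 3 · 7.
Divisors of 42: 1, 2, 3, 6, 7, 14, 21, 42.
Check 44^d mod 49 for each divisor in increasing order:
44^1 ≡ 44 (mod 49)
44^2 ≡ 25 (mod 49)
44^3 ≡ 22 (mod 49)
44^6 ≡ 43 (mod 49)
44^7 ≡ 30 (mod 49)
44^14 ≡ 18 (mod 49)
44^21 ≡ 1 (mod 49) ✓
So ord_49(44) = 21, hence |⟨44⟩| = 21.
The index is φ(49) / ord(44) = 42 / 21 = 2.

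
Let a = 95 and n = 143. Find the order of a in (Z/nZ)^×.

30

The order of 95 must divide φ(143) = φ(11·13) = (11−1)·(13−1) = 10·12 = 120 = 2^3 · 3 · 5.
Divisors of 120: 1, 2, 3, 4, 5, 6, 8, 10, 12, 15, 20, 24, 30, 40, 60, 120.
Check 95^d mod 143 for each divisor in increasing order:
95^1 ≡ 95
95^2 ≡ 16
95^3 ≡ 90
95^4 ≡ 113
95^5 ≡ 10
95^6 ≡ 92
95^8 ≡ 42
95^10 ≡ 100
95^12 ≡ 27
95^15 ≡ 142
95^20 ≡ 133
95^24 ≡ 14
95^30 ≡ 1
Therefore the multiplicative order of 95 modulo 143 is 30.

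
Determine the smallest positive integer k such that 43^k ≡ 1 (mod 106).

26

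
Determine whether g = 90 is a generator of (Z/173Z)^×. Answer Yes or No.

No

φ(173) = 173 − 1 = 172 = 2^2 · 43.
An element g generates (Z/173Z)^× iff g^(172/q) ≢ 1 (mod 173) for each prime q ∈ {2, 43}.
90^86 ≡ 1 (mod 173)  [q = 2: ≡ 1 ✗]
90^4 ≡ 96 (mod 173)  [q = 43: ≢ 1 ✓]
Since 90^86 ≡ 1, the order of 90 divides 86 < 172, so 90 is not a primitive root.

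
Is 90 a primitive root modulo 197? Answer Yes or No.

No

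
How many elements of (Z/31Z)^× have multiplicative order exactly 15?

8

φ(31) = 31 − 1 = 30 = 2 · 3 · 5.
Since (Z/31Z)^× is cyclic of order 30, the number of elements of order d is φ(d) when d | 30 and 0 otherwise.
15 = 3 · 5 divides 30, and φ(15) = 8.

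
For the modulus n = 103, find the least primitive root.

φ(103) = 103 − 1 = 102 = 2 · 3 · 17.
g is a primitive root iff g^(102/q) ≢ 1 (mod 103) for each prime q ∈ {2, 3, 17}.
g = 2: 2^51 ≡ 1 — hits 1, so not a primitive root.
g = 3: 3^51 ≡ 102; 3^34 ≡ 1 — hits 1, so not a primitive root.
g = 4: 4^51 ≡ 1 — hits 1, so not a primitive root.
g = 5: 5^51 ≡ 102; 5^34 ≡ 56; 5^6 ≡ 72 — none is 1, so 5 is a primitive root.
The smallest primitive root modulo 103 is 5.

5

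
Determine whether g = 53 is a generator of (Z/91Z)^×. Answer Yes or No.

No

91 = 7 · 13 is a product of two distinct odd primes, so (Z/91Z)^× ≅ (Z/7Z)^× × (Z/13Z)^× is not cyclic.
No primitive root modulo 91 exists; in particular 53 is not one.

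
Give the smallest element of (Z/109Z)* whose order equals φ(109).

6

φ(109) = 109 − 1 = 108 = 2^2 · 3^3.
Test candidates g = 2, 3, … against the prime factors q ∈ {2, 3} of φ(109): g is a generator iff g^(108/q) ≢ 1 for every such q.
g = 2: 2^54 ≡ 108; 2^36 ≡ 1 — hits 1, so not a primitive root.
g = 3: 3^54 ≡ 1 — hits 1, so not a primitive root.
g = 4: 4^54 ≡ 1 — hits 1, so not a primitive root.
g = 5: 5^54 ≡ 1 — hits 1, so not a primitive root.
g = 6: 6^54 ≡ 108; 6^36 ≡ 63 — none is 1, so 6 is a primitive root.
Hence the least primitive root of 109 is 6.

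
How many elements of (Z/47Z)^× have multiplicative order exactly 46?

22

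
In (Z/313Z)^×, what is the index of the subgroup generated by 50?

8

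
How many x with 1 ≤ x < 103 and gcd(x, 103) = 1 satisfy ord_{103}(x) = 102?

φ(103) = 103 − 1 = 102 = 2 · 3 · 17.
In a cyclic group of order 102, there are φ(d) elements of order d for each divisor d of 102, and zero for non-divisors.
102 = 2 · 3 · 17 divides 102, and φ(102) = 32.

32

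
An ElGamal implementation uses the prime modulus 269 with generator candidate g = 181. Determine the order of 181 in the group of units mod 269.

268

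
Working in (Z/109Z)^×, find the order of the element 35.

ord(35) | φ(109) = 109 − 1 = 108 = 2^2 · 3^3.
Divisors of 108: 1, 2, 3, 4, 6, 9, 12, 18, 27, 36, 54, 108.
Test each divisor d:
35^1 ≡ 35 (mod 109)
35^2 ≡ 26 (mod 109)
35^3 ≡ 38 (mod 109)
35^4 ≡ 22 (mod 109)
35^6 ≡ 27 (mod 109)
35^9 ≡ 45 (mod 109)
35^12 ≡ 75 (mod 109)
35^18 ≡ 63 (mod 109)
35^27 ≡ 1 (mod 109) ✓
Hence ord(35) = 27.

27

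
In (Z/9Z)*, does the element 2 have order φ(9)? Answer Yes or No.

φ(9) = φ(3^2) = 3·(3−1) = 6 = 2 · 3.
Test 2^(6/q) mod 9 for each prime factor q of 6:
2^3 ≡ 8 (mod 9)  [q = 2: ≢ 1 ✓]
2^2 ≡ 4 (mod 9)  [q = 3: ≢ 1 ✓]
Every test exponent gives a nontrivial residue, hence 2 generates the full group.

Yes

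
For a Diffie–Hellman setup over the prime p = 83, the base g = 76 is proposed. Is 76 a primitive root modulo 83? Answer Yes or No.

φ(83) = 83 − 1 = 82 = 2 · 41.
It suffices to check that the order of 76 is not a proper divisor of 82: compute 76^(82/q) for q ∈ {2, 41}.
76^41 ≡ 82 (mod 83)  [q = 2: ≢ 1 ✓]
76^2 ≡ 49 (mod 83)  [q = 41: ≢ 1 ✓]
Every test exponent gives a nontrivial residue, hence 76 generates the full group.

Yes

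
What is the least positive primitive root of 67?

2

φ(67) = 67 − 1 = 66 = 2 · 3 · 11.
g is a primitive root iff g^(66/q) ≢ 1 (mod 67) for each prime q ∈ {2, 3, 11}.
g = 2: 2^33 ≡ 66; 2^22 ≡ 37; 2^6 ≡ 64 — none is 1, so 2 is a primitive root.
So 2 is the smallest generator of (Z/67Z)^×.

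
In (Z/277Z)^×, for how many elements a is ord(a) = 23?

φ(277) = 277 − 1 = 276 = 2^2 · 3 · 23.
Since (Z/277Z)^× is cyclic of order 276, the number of elements of order d is φ(d) when d | 276 and 0 otherwise.
23 | 276, and φ(23) = 23 − 1 = 22.

22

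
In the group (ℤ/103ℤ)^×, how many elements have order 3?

φ(103) = 103 − 1 = 102 = 2 · 3 · 17.
Since (Z/103Z)^× is cyclic of order 102, the number of elements of order d is φ(d) when d | 102 and 0 otherwise.
3 | 102, and φ(3) = 3 − 1 = 2.

2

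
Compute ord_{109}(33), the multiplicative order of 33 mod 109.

4

By Lagrange's theorem, ord_109(33) divides φ(109) = 109 − 1 = 108 = 2^2 · 3^3.
Divisors of 108: 1, 2, 3, 4, 6, 9, 12, 18, 27, 36, 54, 108.
Test each divisor d:
33^1 ≡ 33
33^2 ≡ 108
33^3 ≡ 76
33^4 ≡ 1
Therefore the multiplicative order of 33 modulo 109 is 4.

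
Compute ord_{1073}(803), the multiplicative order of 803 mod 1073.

ord(803) | φ(1073) = φ(29·37) = (29−1)·(37−1) = 28·36 = 1008 = 2^4 · 3^2 · 7.
Divisors of 1008: 1, 2, 3, 4, 6, 7, 8, 9, 12, 14, 16, 18, 21, 24, 28, 36, 42, 48, 56, 63, 72, 84, 112, 126, 144, 168, 252, 336, 504, 1008.
Check 803^d mod 1073 for each divisor in increasing order:
803^1 ≡ 803 (mod 1073)
803^2 ≡ 1009 (mod 1073)
803^3 ≡ 112 (mod 1073)
803^4 ≡ 877 (mod 1073)
803^6 ≡ 741 (mod 1073)
803^7 ≡ 581 (mod 1073)
803^8 ≡ 861 (mod 1073)
803^9 ≡ 371 (mod 1073)
803^12 ≡ 778 (mod 1073)
803^14 ≡ 639 (mod 1073)
803^16 ≡ 951 (mod 1073)
803^18 ≡ 297 (mod 1073)
803^21 ≡ 1 (mod 1073) ✓
The smallest such exponent is 21, so the order of 803 is 21.

21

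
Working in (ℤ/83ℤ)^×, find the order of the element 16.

41

ord(16) | φ(83) = 83 − 1 = 82 = 2 · 41.
Divisors of 82: 1, 2, 41, 82.
Evaluate successive powers at the divisors of 82:
16^1 ≡ 16 (mod 83)
16^2 ≡ 7 (mod 83)
16^41 ≡ 1 (mod 83) ✓
The smallest such exponent is 41, so the order of 16 is 41.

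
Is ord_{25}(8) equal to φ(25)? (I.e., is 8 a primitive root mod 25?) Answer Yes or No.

Yes

φ(25) = φ(5^2) = 5·(5−1) = 20 = 2^2 · 5.
8 is a primitive root mod 25 iff 8^(φ(25)/q) ≢ 1 for every prime q | φ(25), i.e. q ∈ {2, 5}.
8^10 ≡ 24 (mod 25)  [q = 2: ≢ 1 ✓]
8^4 ≡ 21 (mod 25)  [q = 5: ≢ 1 ✓]
Every test exponent gives a nontrivial residue, hence 8 generates the full group.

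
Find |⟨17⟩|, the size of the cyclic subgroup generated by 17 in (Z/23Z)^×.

ord(17) | φ(23) = 23 − 1 = 22 = 2 · 11.
Divisors of 22: 1, 2, 11, 22.
Evaluate successive powers at the divisors of 22:
17^1 ≡ 17 (mod 23)
17^2 ≡ 13 (mod 23)
17^11 ≡ 22 (mod 23)
17^22 ≡ 1 (mod 23) ✓
Hence ord(17) = 22.

22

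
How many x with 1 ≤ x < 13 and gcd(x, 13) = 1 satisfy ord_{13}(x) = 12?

4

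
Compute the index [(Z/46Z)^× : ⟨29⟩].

2

The order of 29 must divide φ(46) = φ(2)·φ(23) = 1·22 = 22 = 2 · 11.
Divisors of 22: 1, 2, 11, 22.
Check 29^d mod 46 for each divisor in increasing order:
29^1 ≡ 29 (mod 46)
29^2 ≡ 13 (mod 46)
29^11 ≡ 1 (mod 46) ✓
So ord_46(29) = 11, hence |⟨29⟩| = 11.
The index is φ(46) / ord(29) = 22 / 11 = 2.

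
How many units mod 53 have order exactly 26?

φ(53) = 53 − 1 = 52 = 2^2 · 13.
(Z/53Z)^× is cyclic (|G| = 52); a cyclic group of order m has exactly φ(d) elements of each order d | m, and none otherwise.
26 = 2 · 13 divides 52, and φ(26) = 12.

12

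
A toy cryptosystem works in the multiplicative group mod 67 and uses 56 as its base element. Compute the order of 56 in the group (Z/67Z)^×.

33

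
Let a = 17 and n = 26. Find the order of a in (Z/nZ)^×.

6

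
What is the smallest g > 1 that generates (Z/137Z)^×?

3

φ(137) = 137 − 1 = 136 = 2^3 · 17.
g is a primitive root iff g^(136/q) ≢ 1 (mod 137) for each prime q ∈ {2, 17}.
g = 2: 2^68 ≡ 1 — hits 1, so not a primitive root.
g = 3: 3^68 ≡ 136; 3^8 ≡ 122 — none is 1, so 3 is a primitive root.
Hence the least primitive root of 137 is 3.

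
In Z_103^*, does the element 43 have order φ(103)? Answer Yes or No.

Yes

φ(103) = 103 − 1 = 102 = 2 · 3 · 17.
43 is a primitive root mod 103 iff 43^(φ(103)/q) ≢ 1 for every prime q | φ(103), i.e. q ∈ {2, 3, 17}.
43^51 ≡ 102 (mod 103)  [q = 2: ≢ 1 ✓]
43^34 ≡ 46 (mod 103)  [q = 3: ≢ 1 ✓]
43^6 ≡ 81 (mod 103)  [q = 17: ≢ 1 ✓]
None equal 1, so ord_103(43) = 102: 43 is a primitive root.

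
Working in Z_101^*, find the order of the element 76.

ord(76) | φ(101) = 101 − 1 = 100 = 2^2 · 5^2.
Divisors of 100: 1, 2, 4, 5, 10, 20, 25, 50, 100.
Test each divisor d:
76^1 ≡ 76
76^2 ≡ 19
76^4 ≡ 58
76^5 ≡ 65
76^10 ≡ 84
76^20 ≡ 87
76^25 ≡ 100
76^50 ≡ 1
Hence ord(76) = 50.

50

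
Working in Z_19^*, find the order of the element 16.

Since 16 ∈ (Z/19Z)^×, its order divides φ(19) = 19 − 1 = 18 = 2 · 3^2.
Divisors of 18: 1, 2, 3, 6, 9, 18.
Evaluate successive powers at the divisors of 18:
16^1 ≡ 16
16^2 ≡ 9
16^3 ≡ 11
16^6 ≡ 7
16^9 ≡ 1
So ord_19(16) = 9.

9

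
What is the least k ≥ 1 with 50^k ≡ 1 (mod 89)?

Since 50 ∈ (Z/89Z)^×, its order divides φ(89) = 89 − 1 = 88 = 2^3 · 11.
Divisors of 88: 1, 2, 4, 8, 11, 22, 44, 88.
Check 50^d mod 89 for each divisor in increasing order:
50^1 ≡ 50
50^2 ≡ 8
50^4 ≡ 64
50^8 ≡ 2
50^11 ≡ 88
50^22 ≡ 1
So ord_89(50) = 22.

22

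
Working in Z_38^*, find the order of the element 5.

9

ord(5) | φ(38) = φ(2)·φ(19) = 1·18 = 18 = 2 · 3^2.
Divisors of 18: 1, 2, 3, 6, 9, 18.
Evaluate successive powers at the divisors of 18:
5^1 ≡ 5 (mod 38)
5^2 ≡ 25 (mod 38)
5^3 ≡ 11 (mod 38)
5^6 ≡ 7 (mod 38)
5^9 ≡ 1 (mod 38) ✓
Therefore the multiplicative order of 5 modulo 38 is 9.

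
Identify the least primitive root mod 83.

2

φ(83) = 83 − 1 = 82 = 2 · 41.
g is a primitive root iff g^(82/q) ≢ 1 (mod 83) for each prime q ∈ {2, 41}.
g = 2: 2^41 ≡ 82; 2^2 ≡ 4 — none is 1, so 2 is a primitive root.
Hence the least primitive root of 83 is 2.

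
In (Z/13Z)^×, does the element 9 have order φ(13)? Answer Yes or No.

No

φ(13) = 13 − 1 = 12 = 2^2 · 3.
9 is a primitive root mod 13 iff 9^(φ(13)/q) ≢ 1 for every prime q | φ(13), i.e. q ∈ {2, 3}.
9^6 ≡ 1 (mod 13)  [q = 2: ≡ 1 ✗]
9^4 ≡ 9 (mod 13)  [q = 3: ≢ 1 ✓]
Since 9^6 ≡ 1, the order of 9 divides 6 < 12, so 9 is not a primitive root.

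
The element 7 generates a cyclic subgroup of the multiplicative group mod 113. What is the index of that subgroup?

8

ord(7) | φ(113) = 113 − 1 = 112 = 2^4 · 7.
Divisors of 112: 1, 2, 4, 7, 8, 14, 16, 28, 56, 112.
Check 7^d mod 113 for each divisor in increasing order:
7^1 ≡ 7 (mod 113)
7^2 ≡ 49 (mod 113)
7^4 ≡ 28 (mod 113)
7^7 ≡ 112 (mod 113)
7^8 ≡ 106 (mod 113)
7^14 ≡ 1 (mod 113) ✓
So ord_113(7) = 14, hence |⟨7⟩| = 14.
[(Z/113Z)^× : ⟨7⟩] = 112/14 = 8.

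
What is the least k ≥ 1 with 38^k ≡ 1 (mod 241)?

ord(38) | φ(241) = 241 − 1 = 240 = 2^4 · 3 · 5.
Divisors of 240: 1, 2, 3, 4, 5, 6, 8, 10, 12, 15, 16, 20, 24, 30, 40, 48, 60, 80, 120, 240.
Check 38^d mod 241 for each divisor in increasing order:
38^1 ≡ 38 (mod 241)
38^2 ≡ 239 (mod 241)
38^3 ≡ 165 (mod 241)
38^4 ≡ 4 (mod 241)
38^5 ≡ 152 (mod 241)
38^6 ≡ 233 (mod 241)
38^8 ≡ 16 (mod 241)
38^10 ≡ 209 (mod 241)
38^12 ≡ 64 (mod 241)
38^15 ≡ 197 (mod 241)
38^16 ≡ 15 (mod 241)
38^20 ≡ 60 (mod 241)
38^24 ≡ 240 (mod 241)
38^30 ≡ 8 (mod 241)
38^40 ≡ 226 (mod 241)
38^48 ≡ 1 (mod 241) ✓
So ord_241(38) = 48.

48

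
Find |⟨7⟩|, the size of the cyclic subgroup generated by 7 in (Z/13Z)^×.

12

Since 7 ∈ (Z/13Z)^×, its order divides φ(13) = 13 − 1 = 12 = 2^2 · 3.
Divisors of 12: 1, 2, 3, 4, 6, 12.
Check 7^d mod 13 for each divisor in increasing order:
7^1 ≡ 7 (mod 13)
7^2 ≡ 10 (mod 13)
7^3 ≡ 5 (mod 13)
7^4 ≡ 9 (mod 13)
7^6 ≡ 12 (mod 13)
7^12 ≡ 1 (mod 13) ✓
Hence ord(7) = 12.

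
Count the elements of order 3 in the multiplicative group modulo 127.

2

φ(127) = 127 − 1 = 126 = 2 · 3^2 · 7.
In a cyclic group of order 126, there are φ(d) elements of order d for each divisor d of 126, and zero for non-divisors.
3 | 126, and φ(3) = 3 − 1 = 2.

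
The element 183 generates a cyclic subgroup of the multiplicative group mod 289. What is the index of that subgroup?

The order of 183 must divide φ(289) = φ(17^2) = 17·(17−1) = 272 = 2^4 · 17.
Divisors of 272: 1, 2, 4, 8, 16, 17, 34, 68, 136, 272.
Check 183^d mod 289 for each divisor in increasing order:
183^1 ≡ 183 (mod 289)
183^2 ≡ 254 (mod 289)
183^4 ≡ 69 (mod 289)
183^8 ≡ 137 (mod 289)
183^16 ≡ 273 (mod 289)
183^17 ≡ 251 (mod 289)
183^34 ≡ 288 (mod 289)
183^68 ≡ 1 (mod 289) ✓
Thus |⟨183⟩| = ord(183) = 68.
The index is φ(289) / ord(183) = 272 / 68 = 4.

4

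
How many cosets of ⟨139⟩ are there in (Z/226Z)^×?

The order of 139 must divide φ(226) = φ(2)·φ(113) = 1·112 = 112 = 2^4 · 7.
Divisors of 112: 1, 2, 4, 7, 8, 14, 16, 28, 56, 112.
Evaluate successive powers at the divisors of 112:
139^1 ≡ 139 (mod 226)
139^2 ≡ 111 (mod 226)
139^4 ≡ 117 (mod 226)
139^7 ≡ 131 (mod 226)
139^8 ≡ 129 (mod 226)
139^14 ≡ 211 (mod 226)
139^16 ≡ 143 (mod 226)
139^28 ≡ 225 (mod 226)
139^56 ≡ 1 (mod 226) ✓
So ord_226(139) = 56, hence |⟨139⟩| = 56.
The index is φ(226) / ord(139) = 112 / 56 = 2.

2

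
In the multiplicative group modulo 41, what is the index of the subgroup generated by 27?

5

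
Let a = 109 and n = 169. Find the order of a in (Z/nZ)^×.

52

By Lagrange's theorem, ord_169(109) divides φ(169) = φ(13^2) = 13·(13−1) = 156 = 2^2 · 3 · 13.
Divisors of 156: 1, 2, 3, 4, 6, 12, 13, 26, 39, 52, 78, 156.
Evaluate successive powers at the divisors of 156:
109^1 ≡ 109 (mod 169)
109^2 ≡ 51 (mod 169)
109^3 ≡ 151 (mod 169)
109^4 ≡ 66 (mod 169)
109^6 ≡ 155 (mod 169)
109^12 ≡ 27 (mod 169)
109^13 ≡ 70 (mod 169)
109^26 ≡ 168 (mod 169)
109^39 ≡ 99 (mod 169)
109^52 ≡ 1 (mod 169) ✓
Hence ord(109) = 52.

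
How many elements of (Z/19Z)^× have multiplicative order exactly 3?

2

φ(19) = 19 − 1 = 18 = 2 · 3^2.
Since (Z/19Z)^× is cyclic of order 18, the number of elements of order d is φ(d) when d | 18 and 0 otherwise.
3 | 18, and φ(3) = 3 − 1 = 2.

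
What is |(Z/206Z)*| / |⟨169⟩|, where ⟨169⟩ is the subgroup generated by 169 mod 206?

6

Since 169 ∈ (Z/206Z)^×, its order divides φ(206) = φ(2)·φ(103) = 1·102 = 102 = 2 · 3 · 17.
Divisors of 102: 1, 2, 3, 6, 17, 34, 51, 102.
Test each divisor d:
169^1 ≡ 169 (mod 206)
169^2 ≡ 133 (mod 206)
169^3 ≡ 23 (mod 206)
169^6 ≡ 117 (mod 206)
169^17 ≡ 1 (mod 206) ✓
So ord_206(169) = 17, hence |⟨169⟩| = 17.
Index = |(Z/206Z)^×| / |⟨169⟩| = 102 / 17 = 6.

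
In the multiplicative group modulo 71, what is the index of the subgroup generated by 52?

The order of 52 must divide φ(71) = 71 − 1 = 70 = 2 · 5 · 7.
Divisors of 70: 1, 2, 5, 7, 10, 14, 35, 70.
Evaluate successive powers at the divisors of 70:
52^1 ≡ 52 (mod 71)
52^2 ≡ 6 (mod 71)
52^5 ≡ 26 (mod 71)
52^7 ≡ 14 (mod 71)
52^10 ≡ 37 (mod 71)
52^14 ≡ 54 (mod 71)
52^35 ≡ 70 (mod 71)
52^70 ≡ 1 (mod 71) ✓
Thus |⟨52⟩| = ord(52) = 70.
[(Z/71Z)^× : ⟨52⟩] = 70/70 = 1.

1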